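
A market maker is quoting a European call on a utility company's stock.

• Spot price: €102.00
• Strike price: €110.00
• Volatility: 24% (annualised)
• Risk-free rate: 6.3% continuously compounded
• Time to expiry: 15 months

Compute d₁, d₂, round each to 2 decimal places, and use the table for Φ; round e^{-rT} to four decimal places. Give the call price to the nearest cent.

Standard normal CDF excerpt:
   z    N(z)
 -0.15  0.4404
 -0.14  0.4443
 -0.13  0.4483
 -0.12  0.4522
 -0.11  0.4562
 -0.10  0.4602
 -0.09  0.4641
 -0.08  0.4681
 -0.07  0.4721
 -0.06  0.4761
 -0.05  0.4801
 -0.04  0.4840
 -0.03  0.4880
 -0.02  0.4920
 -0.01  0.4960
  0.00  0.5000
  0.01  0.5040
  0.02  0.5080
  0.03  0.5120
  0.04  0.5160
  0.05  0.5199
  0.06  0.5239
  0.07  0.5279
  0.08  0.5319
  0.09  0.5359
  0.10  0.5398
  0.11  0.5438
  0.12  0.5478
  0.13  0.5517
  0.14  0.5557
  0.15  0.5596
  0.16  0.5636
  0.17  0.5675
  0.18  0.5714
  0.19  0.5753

σ√T = 0.24·√1.25 = 0.2683
d₁ = [ln(102/110) + (0.063 + 0.24²/2)·1.25] / 0.2683 = [-0.0755 + 0.1147] / 0.2683 = 0.1462 → 0.15
d₂ = d₁ − σ√T = 0.1462 − 0.2683 = -0.1221 → -0.12
e^(−rT) = e^(−0.063·1.25) = 0.9243
C = 102·N(0.15) − 110·0.9243·N(-0.12) = 102·0.5596 − 110·0.9243·0.4522 = 57.0792 − 45.9765 = 11.1027

€11.10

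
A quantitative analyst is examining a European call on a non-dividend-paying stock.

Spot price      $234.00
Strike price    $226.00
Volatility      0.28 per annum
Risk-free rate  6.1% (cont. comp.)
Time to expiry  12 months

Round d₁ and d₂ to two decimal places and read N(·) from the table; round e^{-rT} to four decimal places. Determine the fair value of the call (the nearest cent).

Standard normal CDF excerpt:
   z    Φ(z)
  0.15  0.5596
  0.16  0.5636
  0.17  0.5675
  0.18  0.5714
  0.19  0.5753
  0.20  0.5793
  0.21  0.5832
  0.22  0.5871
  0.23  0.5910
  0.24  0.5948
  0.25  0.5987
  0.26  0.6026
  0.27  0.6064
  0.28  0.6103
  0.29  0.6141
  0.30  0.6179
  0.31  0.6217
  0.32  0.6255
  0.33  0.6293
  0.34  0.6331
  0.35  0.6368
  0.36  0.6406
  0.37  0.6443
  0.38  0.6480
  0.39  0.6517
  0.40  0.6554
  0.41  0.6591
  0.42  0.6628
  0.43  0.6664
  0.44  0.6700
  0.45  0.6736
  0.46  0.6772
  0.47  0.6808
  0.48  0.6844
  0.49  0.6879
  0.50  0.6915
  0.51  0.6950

σ√T = 0.28·√1 = 0.2800
ln(S/K) + (r + σ²/2)T = ln(234/226) + (0.061 + 0.28²/2)·1 = 0.0348 + 0.1002 = 0.1350
d₁ = 0.1350 / 0.2800 = 0.4821 → 0.48
d₂ = d₁ − σ√T = 0.4821 − 0.2800 = 0.2021 → 0.20
e^(−rT) = e^(−0.061·1) = 0.9408
C = 234·N(0.48) − 226·0.9408·N(0.20) = 234·0.6844 − 226·0.9408·0.5793 = 160.1496 − 123.1712 = 36.9784

$36.98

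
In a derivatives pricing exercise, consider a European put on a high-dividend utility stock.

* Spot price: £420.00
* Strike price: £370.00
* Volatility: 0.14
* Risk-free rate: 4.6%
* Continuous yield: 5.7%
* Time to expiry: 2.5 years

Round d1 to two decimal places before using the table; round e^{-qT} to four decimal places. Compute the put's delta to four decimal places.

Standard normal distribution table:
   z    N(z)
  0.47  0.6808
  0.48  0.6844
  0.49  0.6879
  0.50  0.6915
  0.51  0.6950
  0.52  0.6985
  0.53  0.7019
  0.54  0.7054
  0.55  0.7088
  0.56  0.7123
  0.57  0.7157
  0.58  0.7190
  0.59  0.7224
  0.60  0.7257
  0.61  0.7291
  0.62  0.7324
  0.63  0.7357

σ√T = 0.14 × 1.5811 = 0.2214
d₁ = [ln(420/370) + (0.046 − 0.057 + ½·0.14²)·2.5] / (σ√T) = (0.1268 − 0.0030) / 0.2214 = 0.5591 → 0.56
N(d₁) = N(0.56) = 0.7123
Δ_put = e^(−qT)·(N(d₁) − 1) = 0.8672·(0.7123 − 1) = -0.2495

-0.2495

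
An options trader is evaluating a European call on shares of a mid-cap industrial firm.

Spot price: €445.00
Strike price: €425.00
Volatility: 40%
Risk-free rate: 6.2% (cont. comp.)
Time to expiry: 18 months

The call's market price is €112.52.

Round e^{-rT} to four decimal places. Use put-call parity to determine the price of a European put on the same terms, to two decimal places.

e^(−rT) = e^(−0.062·1.5) = 0.9112
Put-call parity: C − P = S − K·e^(−rT) = 445 − 425·0.9112 = 445 − 387.2600 = 57.7400
P = C − (C − P) = 112.52 − (57.7400) = 54.7800

€54.78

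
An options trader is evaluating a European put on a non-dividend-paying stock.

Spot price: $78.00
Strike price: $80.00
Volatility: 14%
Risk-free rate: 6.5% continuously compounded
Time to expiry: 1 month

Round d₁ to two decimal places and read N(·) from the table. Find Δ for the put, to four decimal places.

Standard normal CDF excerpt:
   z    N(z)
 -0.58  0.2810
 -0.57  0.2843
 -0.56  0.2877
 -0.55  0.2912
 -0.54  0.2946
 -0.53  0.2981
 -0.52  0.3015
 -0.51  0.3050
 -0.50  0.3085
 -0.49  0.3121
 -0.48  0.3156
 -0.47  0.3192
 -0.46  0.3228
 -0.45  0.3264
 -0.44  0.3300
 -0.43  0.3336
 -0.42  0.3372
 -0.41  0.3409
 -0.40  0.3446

σ√T = 0.14·√0.08333 = 0.0404
ln(S/K) + (r + σ²/2)T = ln(78/80) + (0.065 + 0.14²/2)·0.08333 = -0.0253 + 0.0062 = -0.0191
d₁ = -0.0191 / 0.0404 = -0.4722 which rounds to -0.47
N(d₁) = N(-0.47) = 0.3192
Δ_put = N(d₁) − 1 = 0.3192 − 1 = -0.6808

-0.6808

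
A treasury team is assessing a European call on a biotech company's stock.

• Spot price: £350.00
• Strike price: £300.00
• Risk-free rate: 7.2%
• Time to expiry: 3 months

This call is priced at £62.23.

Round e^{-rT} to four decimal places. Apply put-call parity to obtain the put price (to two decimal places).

£6.89

exp(−rT) = exp(−0.072·0.25) = 0.9822
Put-call parity: C − P = S − K·e^(−rT) = 350 − 300·0.9822 = 350 − 294.6600 = 55.3400
P = C − (C − P) = 62.23 − (55.3400) = 6.8900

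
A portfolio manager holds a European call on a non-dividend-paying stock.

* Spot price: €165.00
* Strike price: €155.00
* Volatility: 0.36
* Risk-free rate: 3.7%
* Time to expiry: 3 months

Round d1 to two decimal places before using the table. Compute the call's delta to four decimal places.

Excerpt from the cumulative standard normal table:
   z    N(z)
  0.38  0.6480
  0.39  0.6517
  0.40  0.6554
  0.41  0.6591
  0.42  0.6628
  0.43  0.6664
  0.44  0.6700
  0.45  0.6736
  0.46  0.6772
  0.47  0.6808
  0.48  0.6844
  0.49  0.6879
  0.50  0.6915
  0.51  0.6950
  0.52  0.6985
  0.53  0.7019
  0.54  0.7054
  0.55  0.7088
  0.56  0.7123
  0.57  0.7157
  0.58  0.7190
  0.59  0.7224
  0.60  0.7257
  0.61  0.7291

0.6879

σ√T = 0.36·√0.25 = 0.1800
d₁ = [ln(165/155) + (0.037 + 0.36²/2)·0.25] / 0.1800 = [0.0625 + 0.0255] / 0.1800 = 0.4887 ⇒ 0.49
N(d₁) = N(0.49) = 0.6879
Δ_call = N(d₁) = 0.6879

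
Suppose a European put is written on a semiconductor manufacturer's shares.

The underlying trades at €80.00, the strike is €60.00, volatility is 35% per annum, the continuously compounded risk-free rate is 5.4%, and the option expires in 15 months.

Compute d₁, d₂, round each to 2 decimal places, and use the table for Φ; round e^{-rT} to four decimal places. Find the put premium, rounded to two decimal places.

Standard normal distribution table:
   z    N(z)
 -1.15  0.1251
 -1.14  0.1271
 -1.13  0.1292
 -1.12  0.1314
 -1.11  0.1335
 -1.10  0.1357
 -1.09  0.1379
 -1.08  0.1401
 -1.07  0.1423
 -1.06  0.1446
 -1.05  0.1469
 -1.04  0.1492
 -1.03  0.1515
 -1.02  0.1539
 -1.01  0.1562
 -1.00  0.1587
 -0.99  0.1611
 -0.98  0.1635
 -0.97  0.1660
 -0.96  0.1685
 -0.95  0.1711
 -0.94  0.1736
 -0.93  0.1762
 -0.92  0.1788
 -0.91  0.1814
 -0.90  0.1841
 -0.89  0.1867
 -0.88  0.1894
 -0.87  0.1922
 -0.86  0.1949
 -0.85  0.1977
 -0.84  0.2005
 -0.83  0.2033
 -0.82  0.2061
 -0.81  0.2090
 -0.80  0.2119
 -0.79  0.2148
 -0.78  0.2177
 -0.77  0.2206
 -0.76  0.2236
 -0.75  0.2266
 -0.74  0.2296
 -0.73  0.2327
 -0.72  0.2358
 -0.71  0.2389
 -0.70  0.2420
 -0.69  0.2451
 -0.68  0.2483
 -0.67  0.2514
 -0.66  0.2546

€2.54

T = 1.25;  σ√T = 0.3913
d₁ = [ln(80/60) + (0.054 + ½·0.35²)·1.25] / (σ√T) = (0.2877 + 0.1441) / 0.3913 = 1.1033 ⇒ 1.10
d₂ = 1.1033 − 0.3913 = 0.7120 ⇒ 0.71
exp(−rT) = exp(−0.054·1.25) = 0.9347
N(−d₂) = N(-0.71) = 0.2389;  N(−d₁) = N(-1.10) = 0.1357
P = 60·0.9347·0.2389 − 80·0.1357 = 13.3980 − 10.8560 = 2.5420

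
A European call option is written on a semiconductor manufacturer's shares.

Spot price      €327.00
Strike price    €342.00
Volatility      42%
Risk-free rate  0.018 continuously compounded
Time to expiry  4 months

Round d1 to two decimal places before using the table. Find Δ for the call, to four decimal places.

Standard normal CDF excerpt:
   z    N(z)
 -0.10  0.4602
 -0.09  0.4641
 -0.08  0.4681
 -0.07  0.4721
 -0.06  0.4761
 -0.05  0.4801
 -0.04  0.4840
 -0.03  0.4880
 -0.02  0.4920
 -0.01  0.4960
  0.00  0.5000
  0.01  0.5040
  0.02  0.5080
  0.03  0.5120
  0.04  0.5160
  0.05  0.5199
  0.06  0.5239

0.4840

σ√T = 0.42 × 0.5774 = 0.2425
d₁ = [ln(327/342) + (0.018 + ½·0.42²)·0.3333] / (σ√T) = (-0.0449 + 0.0354) / 0.2425 = -0.0390 ≈ -0.04
N(d₁) = N(-0.04) = 0.4840
Δ_call = N(d₁) = 0.4840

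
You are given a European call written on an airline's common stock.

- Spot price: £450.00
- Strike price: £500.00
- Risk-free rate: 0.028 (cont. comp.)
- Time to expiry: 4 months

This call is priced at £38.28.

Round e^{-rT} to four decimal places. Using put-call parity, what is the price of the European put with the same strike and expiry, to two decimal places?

£83.63

e^(−rT) = e^(−0.028·0.3333) = 0.9907
Put-call parity: C − P = S − K·e^(−rT) = 450 − 500·0.9907 = 450 − 495.3500 = -45.3500
P = C − (C − P) = 38.28 − (-45.3500) = 83.6300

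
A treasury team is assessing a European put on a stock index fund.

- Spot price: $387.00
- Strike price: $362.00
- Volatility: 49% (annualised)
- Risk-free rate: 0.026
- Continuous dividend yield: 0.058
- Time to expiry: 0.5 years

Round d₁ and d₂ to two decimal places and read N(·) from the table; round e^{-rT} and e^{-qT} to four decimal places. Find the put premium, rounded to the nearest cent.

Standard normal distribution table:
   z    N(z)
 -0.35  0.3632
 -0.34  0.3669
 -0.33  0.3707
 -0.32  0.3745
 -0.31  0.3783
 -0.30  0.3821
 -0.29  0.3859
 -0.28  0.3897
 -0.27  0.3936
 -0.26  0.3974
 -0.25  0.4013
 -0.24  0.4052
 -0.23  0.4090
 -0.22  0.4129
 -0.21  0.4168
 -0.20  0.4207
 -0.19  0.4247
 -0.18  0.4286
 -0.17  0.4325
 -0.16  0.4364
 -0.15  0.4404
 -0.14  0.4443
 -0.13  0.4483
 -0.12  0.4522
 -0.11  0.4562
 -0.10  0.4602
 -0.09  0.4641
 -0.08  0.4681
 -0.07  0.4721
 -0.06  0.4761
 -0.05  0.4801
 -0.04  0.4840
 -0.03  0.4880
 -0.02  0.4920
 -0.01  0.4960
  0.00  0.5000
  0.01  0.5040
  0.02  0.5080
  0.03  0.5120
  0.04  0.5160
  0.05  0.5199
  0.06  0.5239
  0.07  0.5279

σ√T = 0.49 × 0.7071 = 0.3465
d₁ = [ln(387/362) + (0.026 − 0.058 + ½·0.49²)·0.5] / (σ√T) = (0.0668 + 0.0440) / 0.3465 = 0.3198 → 0.32
d₂ = 0.3198 − 0.3465 = -0.0267 → -0.03
e^(−qT) = e^(−0.058·0.5) = 0.9714;  e^(−rT) = e^(−0.026·0.5) = 0.9871
P = 362·0.9871·N(0.03) − 387·0.9714·N(-0.32) = 362·0.9871·0.5120 − 387·0.9714·0.3745 = 182.9531 − 140.7865 = 42.1666

$42.17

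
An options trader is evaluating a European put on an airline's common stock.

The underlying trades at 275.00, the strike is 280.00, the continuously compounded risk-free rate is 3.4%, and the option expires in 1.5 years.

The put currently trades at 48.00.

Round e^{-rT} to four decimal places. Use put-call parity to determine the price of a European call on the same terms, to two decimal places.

56.92

e^(−rT) = e^(−0.034·1.5) = 0.9503
Put-call parity: C − P = S − K·e^(−rT) = 275 − 280·0.9503 = 275 − 266.0840 = 8.9160
C = P + (C − P) = 48.00 + (8.9160) = 56.9160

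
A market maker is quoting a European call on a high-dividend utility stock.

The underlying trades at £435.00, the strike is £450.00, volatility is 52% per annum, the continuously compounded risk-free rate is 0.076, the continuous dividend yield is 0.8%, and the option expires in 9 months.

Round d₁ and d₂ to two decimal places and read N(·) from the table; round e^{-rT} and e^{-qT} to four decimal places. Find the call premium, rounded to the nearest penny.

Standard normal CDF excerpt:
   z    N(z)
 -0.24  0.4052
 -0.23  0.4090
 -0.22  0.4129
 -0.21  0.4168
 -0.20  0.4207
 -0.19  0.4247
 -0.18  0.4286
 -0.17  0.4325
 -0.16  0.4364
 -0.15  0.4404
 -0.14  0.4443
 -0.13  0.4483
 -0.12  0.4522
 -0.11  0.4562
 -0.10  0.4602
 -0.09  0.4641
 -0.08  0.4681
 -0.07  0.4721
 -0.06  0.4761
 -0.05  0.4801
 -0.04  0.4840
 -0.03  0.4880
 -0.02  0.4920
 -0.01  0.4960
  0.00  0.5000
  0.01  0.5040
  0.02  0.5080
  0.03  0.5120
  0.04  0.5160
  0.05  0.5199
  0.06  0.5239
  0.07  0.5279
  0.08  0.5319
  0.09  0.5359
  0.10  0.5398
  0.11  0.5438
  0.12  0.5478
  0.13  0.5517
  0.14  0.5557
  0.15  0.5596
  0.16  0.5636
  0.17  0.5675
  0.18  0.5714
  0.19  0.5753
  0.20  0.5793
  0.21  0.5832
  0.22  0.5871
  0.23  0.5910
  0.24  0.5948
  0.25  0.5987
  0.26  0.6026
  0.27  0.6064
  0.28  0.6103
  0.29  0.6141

£80.03

T = 0.75;  σ√T = 0.4503
d₁ = [ln(435/450) + (0.076 − 0.008 + ½·0.52²)·0.75] / (σ√T) = (-0.0339 + 0.1524) / 0.4503 = 0.2631 ≈ 0.26
d₂ = 0.2631 − 0.4503 = -0.1872 ≈ -0.19
exp(−qT) = exp(−0.008·0.75) = 0.9940;  exp(−rT) = exp(−0.076·0.75) = 0.9446
N(d₁) = N(0.26) = 0.6026;  N(d₂) = N(-0.19) = 0.4247
C = 435·0.9940·0.6026 − 450·0.9446·0.4247 = 260.5582 − 180.5272 = 80.0310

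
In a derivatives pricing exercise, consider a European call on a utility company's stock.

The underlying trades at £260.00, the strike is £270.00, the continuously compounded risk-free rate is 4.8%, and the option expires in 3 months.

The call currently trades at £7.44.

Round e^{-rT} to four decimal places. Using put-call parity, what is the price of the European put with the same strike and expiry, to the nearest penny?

£14.23

exp(−rT) = exp(−0.048·0.25) = 0.9881
Put-call parity: C − P = S − K·e^(−rT) = 260 − 270·0.9881 = 260 − 266.7870 = -6.7870
P = C − (C − P) = 7.44 − (-6.7870) = 14.2270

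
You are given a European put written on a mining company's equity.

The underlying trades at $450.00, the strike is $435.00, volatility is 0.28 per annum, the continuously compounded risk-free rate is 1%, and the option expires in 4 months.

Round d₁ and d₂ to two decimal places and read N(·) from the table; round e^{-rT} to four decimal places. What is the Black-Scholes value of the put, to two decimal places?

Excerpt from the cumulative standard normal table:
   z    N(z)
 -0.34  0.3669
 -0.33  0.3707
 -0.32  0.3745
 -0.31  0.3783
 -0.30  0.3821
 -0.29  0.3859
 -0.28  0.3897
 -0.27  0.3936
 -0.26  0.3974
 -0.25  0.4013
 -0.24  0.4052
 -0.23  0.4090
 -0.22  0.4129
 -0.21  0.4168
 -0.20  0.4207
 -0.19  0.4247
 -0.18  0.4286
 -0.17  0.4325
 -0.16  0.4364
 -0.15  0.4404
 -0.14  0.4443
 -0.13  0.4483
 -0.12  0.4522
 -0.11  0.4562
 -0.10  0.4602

$20.71

σ√T = 0.28 × 0.5774 = 0.1617
d₁ = [ln(450/435) + (0.01 + ½·0.28²)·0.3333] / (σ√T) = (0.0339 + 0.0164) / 0.1617 = 0.3112 ≈ 0.31
d₂ = 0.3112 − 0.1617 = 0.1495 ≈ 0.15
exp(−rT) = exp(−0.01·0.3333) = 0.9967
N(−d₂) = N(-0.15) = 0.4404;  N(−d₁) = N(-0.31) = 0.3783
P = 435·0.9967·0.4404 − 450·0.3783 = 190.9418 − 170.2350 = 20.7068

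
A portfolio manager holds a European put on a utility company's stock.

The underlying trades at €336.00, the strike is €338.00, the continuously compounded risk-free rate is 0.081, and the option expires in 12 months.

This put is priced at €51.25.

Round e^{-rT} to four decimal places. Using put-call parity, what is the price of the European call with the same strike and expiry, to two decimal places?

€75.55

e^(−rT) = e^(−0.081·1) = 0.9222
Put-call parity: C − P = S − K·e^(−rT) = 336 − 338·0.9222 = 336 − 311.7036 = 24.2964
C = P + (C − P) = 51.25 + (24.2964) = 75.5464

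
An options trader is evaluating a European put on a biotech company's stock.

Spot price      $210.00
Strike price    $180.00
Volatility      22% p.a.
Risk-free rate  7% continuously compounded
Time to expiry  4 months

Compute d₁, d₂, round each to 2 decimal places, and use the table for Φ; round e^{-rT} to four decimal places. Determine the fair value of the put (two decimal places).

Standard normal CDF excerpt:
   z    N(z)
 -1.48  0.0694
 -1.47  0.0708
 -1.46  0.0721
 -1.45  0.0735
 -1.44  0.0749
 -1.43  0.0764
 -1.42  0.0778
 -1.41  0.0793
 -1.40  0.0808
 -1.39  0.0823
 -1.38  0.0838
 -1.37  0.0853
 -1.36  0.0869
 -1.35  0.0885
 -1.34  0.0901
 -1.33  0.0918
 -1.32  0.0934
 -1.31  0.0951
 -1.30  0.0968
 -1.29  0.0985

T = 0.3333;  σ√T = 0.1270
d₁ = [ln(210/180) + (0.07 + 0.22²/2)·0.3333] / 0.1270 = [0.1542 + 0.0314] / 0.1270 = 1.4608 ⇒ 1.46
d₂ = d₁ − σ√T = 1.4608 − 0.1270 = 1.3338 ⇒ 1.33
e^(−rT) = e^(−0.07·0.3333) = 0.9769
N(−d₂) = N(-1.33) = 0.0918;  N(−d₁) = N(-1.46) = 0.0721
P = 180·0.9769·0.0918 − 210·0.0721 = 16.1423 − 15.1410 = 1.0013

$1.00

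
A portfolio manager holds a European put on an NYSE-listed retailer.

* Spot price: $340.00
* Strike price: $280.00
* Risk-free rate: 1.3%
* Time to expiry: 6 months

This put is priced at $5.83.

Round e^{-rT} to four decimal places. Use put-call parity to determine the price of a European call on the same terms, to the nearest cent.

e^(−rT) = e^(−0.013·0.5) = 0.9935
Put-call parity: C − P = S − K·e^(−rT) = 340 − 280·0.9935 = 340 − 278.1800 = 61.8200
C = P + (C − P) = 5.83 + (61.8200) = 67.6500

$67.65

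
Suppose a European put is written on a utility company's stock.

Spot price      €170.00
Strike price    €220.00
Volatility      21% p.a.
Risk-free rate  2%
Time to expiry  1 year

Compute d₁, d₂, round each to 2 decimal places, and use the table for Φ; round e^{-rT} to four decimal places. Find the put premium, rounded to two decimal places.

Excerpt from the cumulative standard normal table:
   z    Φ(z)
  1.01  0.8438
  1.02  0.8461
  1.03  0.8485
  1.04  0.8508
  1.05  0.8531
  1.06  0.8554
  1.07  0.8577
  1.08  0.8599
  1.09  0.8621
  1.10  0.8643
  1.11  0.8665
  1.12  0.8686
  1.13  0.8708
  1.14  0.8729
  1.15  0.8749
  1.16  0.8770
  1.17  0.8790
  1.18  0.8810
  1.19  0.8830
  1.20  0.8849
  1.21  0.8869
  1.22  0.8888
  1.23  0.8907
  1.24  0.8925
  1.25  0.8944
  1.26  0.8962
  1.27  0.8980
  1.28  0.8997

σ√T = 0.21·√1 = 0.2100
ln(S/K) + (r + σ²/2)T = ln(170/220) + (0.02 + 0.21²/2)·1 = -0.2578 + 0.0420 = -0.2158
d₁ = -0.2158 / 0.2100 = -1.0275 → -1.03
d₂ = d₁ − σ√T = -1.0275 − 0.2100 = -1.2375 → -1.24
e^(−rT) = e^(−0.02·1) = 0.9802
N(−d₂) = N(1.24) = 0.8925;  N(−d₁) = N(1.03) = 0.8485
P = 220·0.9802·0.8925 − 170·0.8485 = 192.4623 − 144.2450 = 48.2173

€48.22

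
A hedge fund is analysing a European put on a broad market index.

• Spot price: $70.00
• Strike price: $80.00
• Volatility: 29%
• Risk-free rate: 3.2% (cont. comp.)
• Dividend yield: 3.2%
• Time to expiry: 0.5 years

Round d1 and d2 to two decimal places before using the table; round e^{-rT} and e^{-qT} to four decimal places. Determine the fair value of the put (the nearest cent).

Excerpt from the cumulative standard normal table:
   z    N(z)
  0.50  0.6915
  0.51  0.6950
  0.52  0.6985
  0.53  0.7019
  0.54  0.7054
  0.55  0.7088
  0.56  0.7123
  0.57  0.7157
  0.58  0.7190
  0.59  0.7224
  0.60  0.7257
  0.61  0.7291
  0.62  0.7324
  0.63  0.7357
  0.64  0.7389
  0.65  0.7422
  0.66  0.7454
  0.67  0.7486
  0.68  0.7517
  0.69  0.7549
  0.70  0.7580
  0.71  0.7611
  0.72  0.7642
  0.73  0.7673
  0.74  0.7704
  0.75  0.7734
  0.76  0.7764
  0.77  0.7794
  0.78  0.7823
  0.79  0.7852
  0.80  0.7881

T = 0.5;  σ√T = 0.2051
d₁ = [ln(70/80) + (0.032 − 0.032 + ½·0.29²)·0.5] / (σ√T) = (-0.1335 + 0.0210) / 0.2051 = -0.5486 → -0.55
d₂ = -0.5486 − 0.2051 = -0.7537 → -0.75
exp(−qT) = exp(−0.032·0.5) = 0.9841;  exp(−rT) = exp(−0.032·0.5) = 0.9841
N(−d₂) = N(0.75) = 0.7734;  N(−d₁) = N(0.55) = 0.7088
P = 80·0.9841·0.7734 − 70·0.9841·0.7088 = 60.8882 − 48.8271 = 12.0611

$12.06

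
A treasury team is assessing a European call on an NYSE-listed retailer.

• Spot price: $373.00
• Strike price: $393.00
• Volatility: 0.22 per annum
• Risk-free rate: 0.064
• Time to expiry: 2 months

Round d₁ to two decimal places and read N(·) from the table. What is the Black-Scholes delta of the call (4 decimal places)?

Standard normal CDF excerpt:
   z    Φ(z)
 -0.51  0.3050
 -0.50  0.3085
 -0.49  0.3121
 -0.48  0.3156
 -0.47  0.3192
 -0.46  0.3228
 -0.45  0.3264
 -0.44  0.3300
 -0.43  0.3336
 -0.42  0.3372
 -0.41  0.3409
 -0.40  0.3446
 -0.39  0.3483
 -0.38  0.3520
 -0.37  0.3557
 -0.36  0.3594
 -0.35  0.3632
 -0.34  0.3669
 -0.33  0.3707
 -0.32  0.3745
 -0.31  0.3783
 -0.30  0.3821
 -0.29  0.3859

T = 0.1667;  σ√T = 0.0898
ln(S/K) + (r + σ²/2)T = ln(373/393) + (0.064 + 0.22²/2)·0.1667 = -0.0522 + 0.0147 = -0.0375
d₁ = -0.0375 / 0.0898 = -0.4179 → -0.42
N(d₁) = N(-0.42) = 0.3372
Δ_call = N(d₁) = 0.3372

0.3372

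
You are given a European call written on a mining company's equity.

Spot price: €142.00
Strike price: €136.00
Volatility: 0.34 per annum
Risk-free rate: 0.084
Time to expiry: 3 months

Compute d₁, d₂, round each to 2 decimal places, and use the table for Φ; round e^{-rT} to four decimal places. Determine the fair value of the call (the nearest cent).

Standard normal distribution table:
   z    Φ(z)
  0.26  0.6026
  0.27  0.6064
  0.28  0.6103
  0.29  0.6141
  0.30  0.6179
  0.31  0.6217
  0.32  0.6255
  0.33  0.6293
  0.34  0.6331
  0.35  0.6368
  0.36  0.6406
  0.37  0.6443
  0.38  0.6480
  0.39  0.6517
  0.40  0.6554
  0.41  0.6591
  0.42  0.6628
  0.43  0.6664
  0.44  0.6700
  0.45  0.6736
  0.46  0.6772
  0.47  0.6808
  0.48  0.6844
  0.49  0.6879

€14.38

σ√T = 0.34·√0.25 = 0.1700
d₁ = [ln(142/136) + (0.084 + 0.34²/2)·0.25] / 0.1700 = [0.0432 + 0.0355] / 0.1700 = 0.4625 ≈ 0.46
d₂ = d₁ − σ√T = 0.4625 − 0.1700 = 0.2925 ≈ 0.29
e^(−rT) = e^(−0.084·0.25) = 0.9792
N(d₁) = N(0.46) = 0.6772;  N(d₂) = N(0.29) = 0.6141
C = 142·0.6772 − 136·0.9792·0.6141 = 96.1624 − 81.7804 = 14.3820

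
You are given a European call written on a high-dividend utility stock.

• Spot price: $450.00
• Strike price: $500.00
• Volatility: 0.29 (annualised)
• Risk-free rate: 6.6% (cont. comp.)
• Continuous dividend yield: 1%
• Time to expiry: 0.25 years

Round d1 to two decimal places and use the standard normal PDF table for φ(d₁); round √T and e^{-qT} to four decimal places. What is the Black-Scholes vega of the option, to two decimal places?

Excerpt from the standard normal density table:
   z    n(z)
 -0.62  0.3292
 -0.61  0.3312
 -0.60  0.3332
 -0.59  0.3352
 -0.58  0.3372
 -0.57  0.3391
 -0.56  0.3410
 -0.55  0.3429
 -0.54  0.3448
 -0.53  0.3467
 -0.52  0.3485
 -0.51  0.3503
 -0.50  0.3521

T = 0.25;  σ√T = 0.1450
ln(S/K) + (r − q + σ²/2)T = ln(450/500) + (0.066 − 0.01 + 0.29²/2)·0.25 = -0.1054 + 0.0245 = -0.0808
d₁ = -0.0808 / 0.1450 = -0.5576 ⇒ -0.56
√T = √0.25 = 0.5000
φ(d₁) = φ(-0.56) = 0.3410
e^(−qT) = e^(−0.01·0.25) = 0.9975
vega = S·e^(−qT)·φ(d₁)·√T = 450·0.9975·0.3410·0.5000 = 76.5332

76.53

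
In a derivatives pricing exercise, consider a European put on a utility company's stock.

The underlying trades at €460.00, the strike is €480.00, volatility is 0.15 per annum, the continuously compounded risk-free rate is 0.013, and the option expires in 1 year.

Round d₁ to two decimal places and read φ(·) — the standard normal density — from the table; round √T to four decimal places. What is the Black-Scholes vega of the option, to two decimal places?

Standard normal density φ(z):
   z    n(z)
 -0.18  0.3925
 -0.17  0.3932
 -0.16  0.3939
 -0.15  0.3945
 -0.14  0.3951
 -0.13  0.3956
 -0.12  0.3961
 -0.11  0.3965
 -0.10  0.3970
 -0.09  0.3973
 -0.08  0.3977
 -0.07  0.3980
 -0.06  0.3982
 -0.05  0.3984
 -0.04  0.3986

182.21

σ√T = 0.15·√1 = 0.1500
d₁ = [ln(460/480) + (0.013 + ½·0.15²)·1] / (σ√T) = (-0.0426 + 0.0243) / 0.1500 = -0.1221 ⇒ -0.12
√T = √1 = 1.0000
φ(d₁) = φ(-0.12) = 0.3961
vega = S·φ(d₁)·√T = 460·0.3961·1.0000 = 182.2060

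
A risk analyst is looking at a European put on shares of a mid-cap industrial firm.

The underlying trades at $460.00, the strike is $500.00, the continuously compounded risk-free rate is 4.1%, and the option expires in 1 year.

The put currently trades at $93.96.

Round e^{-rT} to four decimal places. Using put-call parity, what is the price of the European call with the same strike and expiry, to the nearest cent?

exp(−rT) = exp(−0.041·1) = 0.9598
Put-call parity: C − P = S − K·e^(−rT) = 460 − 500·0.9598 = 460 − 479.9000 = -19.9000
C = P + (C − P) = 93.96 + (-19.9000) = 74.0600

$74.06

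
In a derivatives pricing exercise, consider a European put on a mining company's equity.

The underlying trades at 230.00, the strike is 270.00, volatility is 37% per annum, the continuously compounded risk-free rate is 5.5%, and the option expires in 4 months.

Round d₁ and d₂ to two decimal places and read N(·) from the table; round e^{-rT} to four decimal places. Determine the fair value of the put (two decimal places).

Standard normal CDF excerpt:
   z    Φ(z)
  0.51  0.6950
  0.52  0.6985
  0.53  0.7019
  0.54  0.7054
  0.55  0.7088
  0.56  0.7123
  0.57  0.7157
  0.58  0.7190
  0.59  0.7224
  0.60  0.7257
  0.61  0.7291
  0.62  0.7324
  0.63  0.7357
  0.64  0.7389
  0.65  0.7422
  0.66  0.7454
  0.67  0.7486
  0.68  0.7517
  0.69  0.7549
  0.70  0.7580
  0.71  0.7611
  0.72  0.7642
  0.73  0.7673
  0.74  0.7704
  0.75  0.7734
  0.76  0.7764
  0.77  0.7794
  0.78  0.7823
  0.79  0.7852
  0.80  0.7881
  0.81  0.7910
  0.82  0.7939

42.78

σ√T = 0.37 × 0.5774 = 0.2136
d₁ = [ln(230/270) + (0.055 + 0.37²/2)·0.3333] / 0.2136 = [-0.1603 + 0.0411] / 0.2136 = -0.5580 which rounds to -0.56
d₂ = d₁ − σ√T = -0.5580 − 0.2136 = -0.7716 which rounds to -0.77
exp(−rT) = exp(−0.055·0.3333) = 0.9818
N(−d₂) = N(0.77) = 0.7794;  N(−d₁) = N(0.56) = 0.7123
P = 270·0.9818·0.7794 − 230·0.7123 = 206.6080 − 163.8290 = 42.7790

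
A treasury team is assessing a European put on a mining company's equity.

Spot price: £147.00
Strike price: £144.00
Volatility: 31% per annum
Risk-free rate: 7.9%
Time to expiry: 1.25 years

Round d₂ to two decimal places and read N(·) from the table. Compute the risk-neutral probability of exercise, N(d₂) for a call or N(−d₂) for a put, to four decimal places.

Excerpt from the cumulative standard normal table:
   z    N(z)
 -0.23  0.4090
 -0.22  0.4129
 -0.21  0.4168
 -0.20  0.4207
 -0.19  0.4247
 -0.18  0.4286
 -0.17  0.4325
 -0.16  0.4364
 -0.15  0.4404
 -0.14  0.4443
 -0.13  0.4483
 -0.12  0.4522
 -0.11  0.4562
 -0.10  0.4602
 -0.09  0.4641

σ√T = 0.31·√1.25 = 0.3466
ln(S/K) + (r + σ²/2)T = ln(147/144) + (0.079 + 0.31²/2)·1.25 = 0.0206 + 0.1588 = 0.1794
d₁ = 0.1794 / 0.3466 = 0.5177 ≈ 0.52
d₂ = d₁ − σ√T = 0.5177 − 0.3466 = 0.1711 ≈ 0.17
Pr(exercise) under Q = N(−d₂) = N(-0.17) = 0.4325

0.4325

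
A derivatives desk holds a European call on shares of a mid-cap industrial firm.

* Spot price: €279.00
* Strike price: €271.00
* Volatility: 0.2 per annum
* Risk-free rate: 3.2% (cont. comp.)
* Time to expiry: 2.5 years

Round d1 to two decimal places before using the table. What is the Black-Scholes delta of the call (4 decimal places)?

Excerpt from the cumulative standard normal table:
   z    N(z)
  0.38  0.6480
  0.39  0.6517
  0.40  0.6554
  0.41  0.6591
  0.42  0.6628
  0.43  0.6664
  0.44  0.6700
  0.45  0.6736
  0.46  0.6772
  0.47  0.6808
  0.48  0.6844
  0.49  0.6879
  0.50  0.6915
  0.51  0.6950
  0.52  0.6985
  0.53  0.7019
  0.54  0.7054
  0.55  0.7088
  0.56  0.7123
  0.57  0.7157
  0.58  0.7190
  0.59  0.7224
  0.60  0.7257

T = 2.5;  σ√T = 0.3162
d₁ = [ln(279/271) + (0.032 + 0.2²/2)·2.5] / 0.3162 = [0.0291 + 0.1300] / 0.3162 = 0.5031 ⇒ 0.50
N(d₁) = N(0.50) = 0.6915
Δ_call = N(d₁) = 0.6915

0.6915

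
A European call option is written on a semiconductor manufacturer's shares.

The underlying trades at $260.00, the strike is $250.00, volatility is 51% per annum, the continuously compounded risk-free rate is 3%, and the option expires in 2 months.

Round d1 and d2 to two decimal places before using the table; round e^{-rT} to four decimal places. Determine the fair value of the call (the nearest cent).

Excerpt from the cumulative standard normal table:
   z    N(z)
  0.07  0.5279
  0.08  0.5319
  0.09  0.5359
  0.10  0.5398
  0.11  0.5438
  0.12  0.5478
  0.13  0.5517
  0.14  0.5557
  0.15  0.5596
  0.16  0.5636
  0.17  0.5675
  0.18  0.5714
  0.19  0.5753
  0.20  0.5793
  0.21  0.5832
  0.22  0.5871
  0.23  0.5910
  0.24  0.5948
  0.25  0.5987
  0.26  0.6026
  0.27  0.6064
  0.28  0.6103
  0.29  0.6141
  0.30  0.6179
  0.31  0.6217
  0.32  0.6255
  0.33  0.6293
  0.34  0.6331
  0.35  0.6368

$27.36

σ√T = 0.51 × 0.4082 = 0.2082
d₁ = [ln(260/250) + (0.03 + 0.51²/2)·0.1667] / 0.2082 = [0.0392 + 0.0267] / 0.2082 = 0.3165 ≈ 0.32
d₂ = d₁ − σ√T = 0.3165 − 0.2082 = 0.1083 ≈ 0.11
exp(−rT) = exp(−0.03·0.1667) = 0.9950
N(d₁) = N(0.32) = 0.6255;  N(d₂) = N(0.11) = 0.5438
C = 260·0.6255 − 250·0.9950·0.5438 = 162.6300 − 135.2702 = 27.3598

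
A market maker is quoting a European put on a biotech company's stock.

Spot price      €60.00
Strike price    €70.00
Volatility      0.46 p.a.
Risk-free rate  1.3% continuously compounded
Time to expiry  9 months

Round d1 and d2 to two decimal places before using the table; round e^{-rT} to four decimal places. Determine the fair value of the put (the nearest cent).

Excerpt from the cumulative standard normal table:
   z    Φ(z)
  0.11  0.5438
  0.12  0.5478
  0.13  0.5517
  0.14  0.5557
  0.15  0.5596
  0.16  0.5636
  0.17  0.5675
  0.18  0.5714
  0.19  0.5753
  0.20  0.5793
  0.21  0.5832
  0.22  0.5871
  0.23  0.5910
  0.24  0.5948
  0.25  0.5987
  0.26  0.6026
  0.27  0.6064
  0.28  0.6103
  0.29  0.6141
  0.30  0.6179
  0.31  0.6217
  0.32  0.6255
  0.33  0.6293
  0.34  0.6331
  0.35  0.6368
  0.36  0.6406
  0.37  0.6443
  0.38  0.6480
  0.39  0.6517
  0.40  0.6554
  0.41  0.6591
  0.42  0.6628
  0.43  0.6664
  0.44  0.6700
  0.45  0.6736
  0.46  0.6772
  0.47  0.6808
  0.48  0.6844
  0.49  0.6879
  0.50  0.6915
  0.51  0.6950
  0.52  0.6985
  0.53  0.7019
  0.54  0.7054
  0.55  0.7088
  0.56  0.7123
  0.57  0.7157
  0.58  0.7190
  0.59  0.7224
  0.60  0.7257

€15.56

σ√T = 0.46·√0.75 = 0.3984
d₁ = [ln(60/70) + (0.013 + 0.46²/2)·0.75] / 0.3984 = [-0.1542 + 0.0891] / 0.3984 = -0.1633 → -0.16
d₂ = d₁ − σ√T = -0.1633 − 0.3984 = -0.5617 → -0.56
exp(−rT) = exp(−0.013·0.75) = 0.9903
N(−d₂) = N(0.56) = 0.7123;  N(−d₁) = N(0.16) = 0.5636
P = 70·0.9903·0.7123 − 60·0.5636 = 49.3773 − 33.8160 = 15.5613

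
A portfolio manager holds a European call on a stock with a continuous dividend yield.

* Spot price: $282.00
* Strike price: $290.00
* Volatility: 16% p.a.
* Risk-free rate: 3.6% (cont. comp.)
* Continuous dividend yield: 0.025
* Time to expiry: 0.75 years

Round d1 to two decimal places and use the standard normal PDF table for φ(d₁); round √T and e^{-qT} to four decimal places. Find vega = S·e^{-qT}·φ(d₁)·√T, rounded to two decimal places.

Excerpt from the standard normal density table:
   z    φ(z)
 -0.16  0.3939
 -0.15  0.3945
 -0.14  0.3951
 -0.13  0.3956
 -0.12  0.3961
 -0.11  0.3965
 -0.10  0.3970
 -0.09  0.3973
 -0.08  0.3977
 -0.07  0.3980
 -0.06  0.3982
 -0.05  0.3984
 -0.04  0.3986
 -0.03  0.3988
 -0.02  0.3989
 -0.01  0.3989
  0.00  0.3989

σ√T = 0.16·√0.75 = 0.1386
d₁ = [ln(282/290) + (0.036 − 0.025 + ½·0.16²)·0.75] / (σ√T) = (-0.0280 + 0.0178) / 0.1386 = -0.0731 which rounds to -0.07
√T = √0.75 = 0.8660
φ(d₁) = φ(-0.07) = 0.3980
exp(−qT) = exp(−0.025·0.75) = 0.9814
vega = S·exp(−qT)·φ(d₁)·√T = 282·0.9814·0.3980·0.8660 = 95.3885

95.39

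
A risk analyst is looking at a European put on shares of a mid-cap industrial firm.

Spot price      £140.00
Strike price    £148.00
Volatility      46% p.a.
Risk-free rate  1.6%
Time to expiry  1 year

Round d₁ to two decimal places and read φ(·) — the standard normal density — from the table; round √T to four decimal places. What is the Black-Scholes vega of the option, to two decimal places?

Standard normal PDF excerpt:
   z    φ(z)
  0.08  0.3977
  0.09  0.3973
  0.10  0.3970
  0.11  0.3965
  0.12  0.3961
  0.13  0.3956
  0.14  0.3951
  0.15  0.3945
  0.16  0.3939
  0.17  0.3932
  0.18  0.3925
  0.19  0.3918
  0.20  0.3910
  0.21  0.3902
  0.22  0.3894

T = 1;  σ√T = 0.4600
d₁ = [ln(140/148) + (0.016 + 0.46²/2)·1] / 0.4600 = [-0.0556 + 0.1218] / 0.4600 = 0.1440 which rounds to 0.14
√T = √1 = 1.0000
φ(d₁) = φ(0.14) = 0.3951
vega = S·φ(d₁)·√T = 140·0.3951·1.0000 = 55.3140
(The call has the same vega.)

55.31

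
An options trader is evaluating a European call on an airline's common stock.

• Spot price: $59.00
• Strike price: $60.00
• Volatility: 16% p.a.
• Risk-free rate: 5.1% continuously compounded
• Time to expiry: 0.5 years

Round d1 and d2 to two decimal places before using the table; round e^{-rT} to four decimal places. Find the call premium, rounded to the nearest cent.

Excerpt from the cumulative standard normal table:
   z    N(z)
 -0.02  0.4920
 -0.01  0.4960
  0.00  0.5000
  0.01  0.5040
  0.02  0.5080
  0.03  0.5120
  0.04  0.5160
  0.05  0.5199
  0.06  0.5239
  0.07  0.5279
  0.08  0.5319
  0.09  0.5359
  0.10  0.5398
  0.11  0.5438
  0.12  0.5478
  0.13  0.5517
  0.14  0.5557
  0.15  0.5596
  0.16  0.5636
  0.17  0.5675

$2.84

σ√T = 0.16 × 0.7071 = 0.1131
d₁ = [ln(59/60) + (0.051 + 0.16²/2)·0.5] / 0.1131 = [-0.0168 + 0.0319] / 0.1131 = 0.1334 → 0.13
d₂ = d₁ − σ√T = 0.1334 − 0.1131 = 0.0203 → 0.02
exp(−rT) = exp(−0.051·0.5) = 0.9748
C = 59·N(0.13) − 60·0.9748·N(0.02) = 59·0.5517 − 60·0.9748·0.5080 = 32.5503 − 29.7119 = 2.8384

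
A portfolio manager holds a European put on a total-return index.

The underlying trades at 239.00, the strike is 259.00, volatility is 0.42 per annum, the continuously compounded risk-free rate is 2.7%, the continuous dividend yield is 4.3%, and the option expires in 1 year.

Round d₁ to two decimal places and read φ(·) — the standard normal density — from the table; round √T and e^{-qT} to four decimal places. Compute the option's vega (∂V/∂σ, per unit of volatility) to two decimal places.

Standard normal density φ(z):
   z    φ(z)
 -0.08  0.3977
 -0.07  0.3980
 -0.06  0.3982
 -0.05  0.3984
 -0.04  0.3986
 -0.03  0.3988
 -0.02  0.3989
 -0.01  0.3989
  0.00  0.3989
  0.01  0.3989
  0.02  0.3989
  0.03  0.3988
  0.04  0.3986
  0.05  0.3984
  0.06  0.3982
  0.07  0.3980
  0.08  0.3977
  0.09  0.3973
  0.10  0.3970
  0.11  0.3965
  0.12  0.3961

T = 1;  σ√T = 0.4200
d₁ = [ln(239/259) + (0.027 − 0.043 + 0.42²/2)·1] / 0.4200 = [-0.0804 + 0.0722] / 0.4200 = -0.0194 ⇒ -0.02
√T = √1 = 1.0000
φ(d₁) = φ(-0.02) = 0.3989
exp(−qT) = exp(−0.043·1) = 0.9579
vega = S·exp(−qT)·φ(d₁)·√T = 239·0.9579·0.3989·1.0000 = 91.3234

91.32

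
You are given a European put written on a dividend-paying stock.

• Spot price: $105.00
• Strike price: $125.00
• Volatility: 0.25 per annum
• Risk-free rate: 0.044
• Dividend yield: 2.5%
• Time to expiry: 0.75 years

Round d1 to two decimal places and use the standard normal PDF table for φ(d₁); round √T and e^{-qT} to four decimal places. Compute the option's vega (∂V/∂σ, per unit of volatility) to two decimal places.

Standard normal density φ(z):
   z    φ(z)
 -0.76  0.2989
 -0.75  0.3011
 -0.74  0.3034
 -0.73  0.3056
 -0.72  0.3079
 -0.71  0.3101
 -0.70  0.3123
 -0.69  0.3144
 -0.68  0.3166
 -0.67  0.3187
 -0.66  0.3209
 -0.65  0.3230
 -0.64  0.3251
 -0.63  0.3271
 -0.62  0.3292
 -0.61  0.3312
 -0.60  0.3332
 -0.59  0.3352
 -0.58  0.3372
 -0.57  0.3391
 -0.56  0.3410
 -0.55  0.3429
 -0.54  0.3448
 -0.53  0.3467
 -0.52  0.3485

T = 0.75;  σ√T = 0.2165
d₁ = [ln(105/125) + (0.044 − 0.025 + 0.25²/2)·0.75] / 0.2165 = [-0.1744 + 0.0377] / 0.2165 = -0.6312 ⇒ -0.63
√T = √0.75 = 0.8660
φ(d₁) = φ(-0.63) = 0.3271
e^(−qT) = e^(−0.025·0.75) = 0.9814
vega = S·e^(−qT)·φ(d₁)·√T = 105·0.9814·0.3271·0.8660 = 29.1900
(Vega is the same for a European call and put with the same parameters.)

29.19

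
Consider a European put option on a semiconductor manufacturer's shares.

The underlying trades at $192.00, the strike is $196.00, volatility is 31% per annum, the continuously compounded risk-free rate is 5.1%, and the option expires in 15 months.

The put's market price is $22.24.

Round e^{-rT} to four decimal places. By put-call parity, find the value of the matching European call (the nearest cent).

exp(−rT) = exp(−0.051·1.25) = 0.9382
Put-call parity: C − P = S − K·e^(−rT) = 192 − 196·0.9382 = 192 − 183.8872 = 8.1128
C = P + (C − P) = 22.24 + (8.1128) = 30.3528

$30.35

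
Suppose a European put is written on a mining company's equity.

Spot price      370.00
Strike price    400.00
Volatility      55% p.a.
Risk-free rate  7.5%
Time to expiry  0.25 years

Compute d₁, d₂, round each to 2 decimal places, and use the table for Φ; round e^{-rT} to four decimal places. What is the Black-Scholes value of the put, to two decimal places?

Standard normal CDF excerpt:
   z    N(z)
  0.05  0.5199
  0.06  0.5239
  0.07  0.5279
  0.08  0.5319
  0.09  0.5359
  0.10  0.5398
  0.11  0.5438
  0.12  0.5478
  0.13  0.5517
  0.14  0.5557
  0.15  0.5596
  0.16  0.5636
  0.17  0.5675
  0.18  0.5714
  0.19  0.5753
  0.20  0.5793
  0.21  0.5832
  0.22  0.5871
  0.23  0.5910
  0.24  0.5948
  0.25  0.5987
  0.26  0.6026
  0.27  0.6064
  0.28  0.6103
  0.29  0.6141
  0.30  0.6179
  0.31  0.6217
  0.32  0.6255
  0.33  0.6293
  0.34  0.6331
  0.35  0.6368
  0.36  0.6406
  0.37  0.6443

53.18

σ√T = 0.55·√0.25 = 0.2750
d₁ = [ln(370/400) + (0.075 + 0.55²/2)·0.25] / 0.2750 = [-0.0780 + 0.0566] / 0.2750 = -0.0778 ⇒ -0.08
d₂ = d₁ − σ√T = -0.0778 − 0.2750 = -0.3528 ⇒ -0.35
e^(−rT) = e^(−0.075·0.25) = 0.9814
N(−d₂) = N(0.35) = 0.6368;  N(−d₁) = N(0.08) = 0.5319
P = 400·0.9814·0.6368 − 370·0.5319 = 249.9822 − 196.8030 = 53.1792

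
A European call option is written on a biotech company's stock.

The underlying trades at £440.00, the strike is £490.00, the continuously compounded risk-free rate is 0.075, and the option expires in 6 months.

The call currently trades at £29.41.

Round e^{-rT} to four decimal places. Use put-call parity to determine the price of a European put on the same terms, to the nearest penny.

£61.38

e^(−rT) = e^(−0.075·0.5) = 0.9632
Put-call parity: C − P = S − K·e^(−rT) = 440 − 490·0.9632 = 440 − 471.9680 = -31.9680
P = C − (C − P) = 29.41 − (-31.9680) = 61.3780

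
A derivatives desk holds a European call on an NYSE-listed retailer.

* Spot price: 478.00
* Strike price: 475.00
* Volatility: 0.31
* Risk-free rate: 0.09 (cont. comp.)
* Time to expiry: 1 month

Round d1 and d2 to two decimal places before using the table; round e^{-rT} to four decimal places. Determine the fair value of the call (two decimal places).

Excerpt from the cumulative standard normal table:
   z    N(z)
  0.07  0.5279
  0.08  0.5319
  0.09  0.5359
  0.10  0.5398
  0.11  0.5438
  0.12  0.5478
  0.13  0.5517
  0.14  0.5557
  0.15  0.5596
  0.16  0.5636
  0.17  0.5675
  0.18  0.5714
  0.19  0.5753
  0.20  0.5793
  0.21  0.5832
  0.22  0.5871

20.54

T = 0.08333;  σ√T = 0.0895
d₁ = [ln(478/475) + (0.09 + ½·0.31²)·0.08333] / (σ√T) = (0.0063 + 0.0115) / 0.0895 = 0.1989 ⇒ 0.20
d₂ = 0.1989 − 0.0895 = 0.1094 ⇒ 0.11
e^(−rT) = e^(−0.09·0.08333) = 0.9925
N(d₁) = N(0.20) = 0.5793;  N(d₂) = N(0.11) = 0.5438
C = 478·0.5793 − 475·0.9925·0.5438 = 276.9054 − 256.3677 = 20.5377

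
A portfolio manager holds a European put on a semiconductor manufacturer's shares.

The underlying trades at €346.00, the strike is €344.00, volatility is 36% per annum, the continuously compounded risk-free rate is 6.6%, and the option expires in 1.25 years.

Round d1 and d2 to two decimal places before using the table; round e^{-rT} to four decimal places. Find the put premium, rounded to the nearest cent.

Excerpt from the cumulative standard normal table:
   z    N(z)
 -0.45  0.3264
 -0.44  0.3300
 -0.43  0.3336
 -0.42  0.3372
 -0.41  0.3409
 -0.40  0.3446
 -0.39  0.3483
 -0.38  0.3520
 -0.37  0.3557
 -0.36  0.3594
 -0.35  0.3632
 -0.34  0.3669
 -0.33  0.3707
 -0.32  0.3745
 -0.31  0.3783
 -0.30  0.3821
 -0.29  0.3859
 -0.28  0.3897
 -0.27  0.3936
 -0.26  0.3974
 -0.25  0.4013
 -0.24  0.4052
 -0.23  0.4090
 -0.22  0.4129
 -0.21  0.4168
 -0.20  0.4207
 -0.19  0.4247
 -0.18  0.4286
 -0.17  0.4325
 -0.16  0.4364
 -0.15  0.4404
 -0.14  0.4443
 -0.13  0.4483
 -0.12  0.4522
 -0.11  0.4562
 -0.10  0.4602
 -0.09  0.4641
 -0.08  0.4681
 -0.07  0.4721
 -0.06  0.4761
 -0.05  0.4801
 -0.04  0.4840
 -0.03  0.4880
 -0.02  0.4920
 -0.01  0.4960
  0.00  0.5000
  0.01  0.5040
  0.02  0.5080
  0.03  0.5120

€39.17

T = 1.25;  σ√T = 0.4025
d₁ = [ln(346/344) + (0.066 + 0.36²/2)·1.25] / 0.4025 = [0.0058 + 0.1635] / 0.4025 = 0.4206 which rounds to 0.42
d₂ = d₁ − σ√T = 0.4206 − 0.4025 = 0.0181 which rounds to 0.02
exp(−rT) = exp(−0.066·1.25) = 0.9208
N(−d₂) = N(-0.02) = 0.4920;  N(−d₁) = N(-0.42) = 0.3372
P = 344·0.9208·0.4920 − 346·0.3372 = 155.8436 − 116.6712 = 39.1724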